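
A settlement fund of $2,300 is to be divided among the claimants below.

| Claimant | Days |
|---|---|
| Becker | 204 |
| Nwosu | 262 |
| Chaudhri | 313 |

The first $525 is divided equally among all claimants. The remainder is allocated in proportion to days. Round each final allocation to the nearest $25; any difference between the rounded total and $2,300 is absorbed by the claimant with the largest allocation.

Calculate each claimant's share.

First tranche $525 split equally: $175 each.
Remainder $1,775 by days (total 779): Becker 464.83 → $475; Nwosu 596.98 → $600; Chaudhri 713.19 → $725.
Rounding difference −$25 on remainder applied to Chaudhri.
Totals: Becker $175 + $475 = $650; Nwosu $175 + $600 = $775; Chaudhri $175 + $700 = $875.

Becker: $650 · Nwosu: $775 · Chaudhri: $875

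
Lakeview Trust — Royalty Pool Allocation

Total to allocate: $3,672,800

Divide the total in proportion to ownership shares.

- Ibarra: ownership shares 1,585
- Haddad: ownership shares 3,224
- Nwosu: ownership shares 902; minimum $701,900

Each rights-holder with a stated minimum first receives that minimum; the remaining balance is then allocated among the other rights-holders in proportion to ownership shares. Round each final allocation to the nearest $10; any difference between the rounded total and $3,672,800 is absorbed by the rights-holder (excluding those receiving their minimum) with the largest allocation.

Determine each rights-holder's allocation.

Ibarra: $979,180; Haddad: $1,991,720; Nwosu: $701,900

Minimums first: Nwosu $701,900. Balance $2,970,900.
Balance split over remaining ownership shares 4,809: Ibarra 979,179.98 → $979,180; Haddad 1,991,720.02 → $1,991,720.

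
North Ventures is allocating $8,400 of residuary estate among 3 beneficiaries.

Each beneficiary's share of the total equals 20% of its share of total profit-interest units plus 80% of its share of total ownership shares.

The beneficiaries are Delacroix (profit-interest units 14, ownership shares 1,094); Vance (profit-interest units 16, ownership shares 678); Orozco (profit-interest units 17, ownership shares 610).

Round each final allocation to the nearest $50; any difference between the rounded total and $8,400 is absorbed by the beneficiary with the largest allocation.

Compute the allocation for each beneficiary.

Profit-interest units total 47; ownership shares total 2,382.
Composite weights (20% profit-interest units + 80% ownership shares): Delacroix 0.4270; Vance 0.2958; Orozco 0.2772.
Raw shares: Delacroix 3,586.77; Vance 2,484.66; Orozco 2,328.57.
Rounded to nearest $50: Delacroix $3,600; Vance $2,500; Orozco $2,350. Sum = $8,450.
Difference $8,400 − $8,450 = −$50 applied to largest allocation (Delacroix): Delacroix becomes $3,550.

Delacroix: $3,550; Vance: $2,500; Orozco: $2,350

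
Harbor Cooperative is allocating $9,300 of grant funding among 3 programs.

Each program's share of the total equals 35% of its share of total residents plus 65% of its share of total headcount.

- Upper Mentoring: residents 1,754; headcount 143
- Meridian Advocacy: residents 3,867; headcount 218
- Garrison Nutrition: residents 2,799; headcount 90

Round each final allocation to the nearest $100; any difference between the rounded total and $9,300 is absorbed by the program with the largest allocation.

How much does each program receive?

Totals — residents 8,420, headcount 451.
Combined weights (35% residents + 65% headcount): Upper Mentoring 0.2790; Meridian Advocacy 0.4749; Garrison Nutrition 0.2461.
Proportional shares: Upper Mentoring 2,594.77; Meridian Advocacy 4,416.88; Garrison Nutrition 2,288.36.
After rounding ($100): Upper Mentoring $2,600; Meridian Advocacy $4,400; Garrison Nutrition $2,300. Sum = $9,300.
Rounded total matches; no reconciliation needed.

Upper Mentoring: $2,600 · Meridian Advocacy: $4,400 · Garrison Nutrition: $2,300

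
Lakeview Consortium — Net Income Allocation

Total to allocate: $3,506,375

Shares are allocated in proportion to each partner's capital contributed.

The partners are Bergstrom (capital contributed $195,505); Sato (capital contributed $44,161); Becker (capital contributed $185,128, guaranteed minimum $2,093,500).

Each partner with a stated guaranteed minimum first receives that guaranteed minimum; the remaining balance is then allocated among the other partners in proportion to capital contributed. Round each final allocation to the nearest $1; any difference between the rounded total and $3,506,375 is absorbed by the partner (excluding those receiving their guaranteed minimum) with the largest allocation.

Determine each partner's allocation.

Minimums first: Becker $2,093,500. Balance $1,412,875.
Balance split over remaining capital contributed 239,666: Bergstrom 1,152,537.81 → $1,152,538; Sato 260,337.19 → $260,337.

Bergstrom: $1,152,538 | Sato: $260,337 | Becker: $2,093,500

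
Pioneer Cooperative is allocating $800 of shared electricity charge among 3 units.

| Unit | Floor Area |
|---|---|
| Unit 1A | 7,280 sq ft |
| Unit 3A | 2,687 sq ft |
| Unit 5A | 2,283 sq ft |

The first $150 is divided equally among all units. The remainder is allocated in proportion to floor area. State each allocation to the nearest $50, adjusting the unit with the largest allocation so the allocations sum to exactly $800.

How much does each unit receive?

Unit 1A: $450; Unit 3A: $200; Unit 5A: $150

First tranche $150 split equally: $50 each.
Remainder $650 by floor area (total 12,250): Unit 1A 386.29 → $400; Unit 3A 142.58 → $150; Unit 5A 121.14 → $100.
Totals: Unit 1A $50 + $400 = $450; Unit 3A $50 + $150 = $200; Unit 5A $50 + $100 = $150.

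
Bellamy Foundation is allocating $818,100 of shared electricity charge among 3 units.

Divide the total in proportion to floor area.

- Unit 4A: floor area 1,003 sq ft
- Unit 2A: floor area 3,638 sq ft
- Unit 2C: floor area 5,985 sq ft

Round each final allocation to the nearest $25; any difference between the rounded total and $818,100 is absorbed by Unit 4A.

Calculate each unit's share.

Unit 4A: $77,200; Unit 2A: $280,100; Unit 2C: $460,800

Combined floor area = 10,626.
Pro-rata amounts: Unit 4A 1,003/10,626 × $818,100 = 77,221.37; Unit 2A 3,638/10,626 × $818,100 = 280,091.08; Unit 2C 5,985/10,626 × $818,100 = 460,787.55.
At nearest $25: Unit 4A $77,225; Unit 2A $280,100; Unit 2C $460,800. Sum = $818,125.
Difference $818,100 − $818,125 = −$25 applied to Unit 4A: Unit 4A becomes $77,200.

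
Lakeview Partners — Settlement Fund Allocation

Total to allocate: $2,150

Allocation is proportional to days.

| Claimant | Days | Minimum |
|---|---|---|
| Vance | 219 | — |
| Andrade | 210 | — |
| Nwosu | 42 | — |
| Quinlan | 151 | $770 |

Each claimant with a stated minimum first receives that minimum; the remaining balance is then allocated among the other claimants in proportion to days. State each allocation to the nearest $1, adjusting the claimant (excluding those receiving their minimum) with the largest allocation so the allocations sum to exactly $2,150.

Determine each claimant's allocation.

Guaranteed amounts: Quinlan $770. Remaining pool $1,380.
Remaining pool split over remaining days 471: Vance 641.66 → $642; Andrade 615.29 → $615; Nwosu 123.06 → $123.

Vance: $642 | Andrade: $615 | Nwosu: $123 | Quinlan: $770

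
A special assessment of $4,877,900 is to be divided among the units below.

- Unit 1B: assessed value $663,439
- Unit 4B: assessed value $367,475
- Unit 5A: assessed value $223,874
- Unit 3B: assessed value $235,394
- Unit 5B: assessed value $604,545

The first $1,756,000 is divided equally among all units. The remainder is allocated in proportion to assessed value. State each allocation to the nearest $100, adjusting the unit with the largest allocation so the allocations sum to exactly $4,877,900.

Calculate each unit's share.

First tranche $1,756,000 split equally: $351,200 each.
Remainder $3,121,900 by assessed value (total 2,094,727): Unit 1B 988,763.79 → $988,800; Unit 4B 547,670.51 → $547,700; Unit 5A 333,653.14 → $333,700; Unit 3B 350,822.10 → $350,800; Unit 5B 900,990.46 → $901,000.
Rounding difference −$100 on remainder applied to Unit 1B.
Totals: Unit 1B $351,200 + $988,700 = $1,339,900; Unit 4B $351,200 + $547,700 = $898,900; Unit 5A $351,200 + $333,700 = $684,900; Unit 3B $351,200 + $350,800 = $702,000; Unit 5B $351,200 + $901,000 = $1,252,200.

Unit 1B: $1,339,900 | Unit 4B: $898,900 | Unit 5A: $684,900 | Unit 3B: $702,000 | Unit 5B: $1,252,200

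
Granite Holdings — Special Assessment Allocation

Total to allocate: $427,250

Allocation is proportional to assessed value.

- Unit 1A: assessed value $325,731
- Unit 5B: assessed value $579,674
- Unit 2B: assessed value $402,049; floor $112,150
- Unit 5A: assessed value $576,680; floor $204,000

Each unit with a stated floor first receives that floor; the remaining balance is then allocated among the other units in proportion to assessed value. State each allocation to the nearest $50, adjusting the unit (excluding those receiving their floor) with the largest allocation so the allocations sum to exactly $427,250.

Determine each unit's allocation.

Unit 1A: $39,950 | Unit 5B: $71,150 | Unit 2B: $112,150 | Unit 5A: $204,000

Minimums first: Unit 2B $112,150; Unit 5A $204,000. Residual $111,100.
Residual split over remaining assessed value 905,405: Unit 1A 39,969.64 → $39,950; Unit 5B 71,130.36 → $71,150.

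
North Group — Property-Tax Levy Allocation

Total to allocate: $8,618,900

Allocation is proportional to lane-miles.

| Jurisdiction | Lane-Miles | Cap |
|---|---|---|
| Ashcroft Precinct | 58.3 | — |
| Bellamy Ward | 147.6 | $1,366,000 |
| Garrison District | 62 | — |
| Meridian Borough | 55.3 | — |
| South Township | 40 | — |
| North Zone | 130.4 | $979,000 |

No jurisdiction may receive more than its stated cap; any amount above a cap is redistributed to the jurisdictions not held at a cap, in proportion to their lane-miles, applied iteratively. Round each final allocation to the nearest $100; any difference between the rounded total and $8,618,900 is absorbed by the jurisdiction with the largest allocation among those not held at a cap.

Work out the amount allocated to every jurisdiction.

Lane-miles total: 493.6.
Pro-rata shares before constraints: Ashcroft Precinct 1,017,994.06; Bellamy Ward 2,577,288.57; Garrison District 1,082,600.89; Meridian Borough 965,610.15; South Township 698,452.19; North Zone 2,276,954.13.
Capped: Bellamy Ward ($1,366,000), North Zone ($979,000); remaining pool $6,273,900 reallocated over remaining lane-miles 215.6.
Shares after redistribution: Ashcroft Precinct 1,696,513.78 → $1,696,500; Garrison District 1,804,182.75 → $1,804,200; Meridian Borough 1,609,214.61 → $1,609,200; South Township 1,163,988.87 → $1,164,000.

Ashcroft Precinct: $1,696,500 | Bellamy Ward: $1,366,000 | Garrison District: $1,804,200 | Meridian Borough: $1,609,200 | South Township: $1,164,000 | North Zone: $979,000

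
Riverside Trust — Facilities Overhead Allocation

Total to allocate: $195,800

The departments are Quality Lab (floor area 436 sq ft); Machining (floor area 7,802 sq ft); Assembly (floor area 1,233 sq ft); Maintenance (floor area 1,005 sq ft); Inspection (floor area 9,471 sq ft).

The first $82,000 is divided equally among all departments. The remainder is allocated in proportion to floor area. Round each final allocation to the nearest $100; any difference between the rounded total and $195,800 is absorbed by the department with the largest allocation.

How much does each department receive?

$82,000 shared equally gives $16,400 per department.
Remainder $113,800 by floor area (total 19,947): Quality Lab 2,487.43 → $2,500; Machining 44,511.34 → $44,500; Assembly 7,034.41 → $7,000; Maintenance 5,733.64 → $5,700; Inspection 54,033.18 → $54,000.
Rounding difference +$100 on remainder applied to Inspection.
Totals: Quality Lab $16,400 + $2,500 = $18,900; Machining $16,400 + $44,500 = $60,900; Assembly $16,400 + $7,000 = $23,400; Maintenance $16,400 + $5,700 = $22,100; Inspection $16,400 + $54,100 = $70,500.

Quality Lab: $18,900 | Machining: $60,900 | Assembly: $23,400 | Maintenance: $22,100 | Inspection: $70,500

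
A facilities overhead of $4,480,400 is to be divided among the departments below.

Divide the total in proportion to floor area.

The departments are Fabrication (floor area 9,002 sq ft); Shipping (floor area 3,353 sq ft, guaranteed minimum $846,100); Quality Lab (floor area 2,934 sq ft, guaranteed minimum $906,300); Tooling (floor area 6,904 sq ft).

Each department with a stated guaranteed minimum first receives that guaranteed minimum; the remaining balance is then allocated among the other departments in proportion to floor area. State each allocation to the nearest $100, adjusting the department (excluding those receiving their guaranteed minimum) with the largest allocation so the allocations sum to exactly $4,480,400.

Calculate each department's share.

Guaranteed amounts: Shipping $846,100; Quality Lab $906,300. Residual $2,728,000.
Residual split over remaining floor area 15,906: Fabrication 1,543,911.48 → $1,543,900; Tooling 1,184,088.52 → $1,184,100.

Fabrication: $1,543,900 | Shipping: $846,100 | Quality Lab: $906,300 | Tooling: $1,184,100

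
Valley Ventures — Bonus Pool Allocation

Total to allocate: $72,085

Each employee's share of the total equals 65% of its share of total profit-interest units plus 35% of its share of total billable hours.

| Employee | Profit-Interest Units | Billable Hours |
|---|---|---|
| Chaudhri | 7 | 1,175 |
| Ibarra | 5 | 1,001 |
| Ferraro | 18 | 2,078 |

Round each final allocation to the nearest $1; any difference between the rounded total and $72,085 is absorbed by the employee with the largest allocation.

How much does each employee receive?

Totals — profit-interest units 30, billable hours 4,254.
Blended shares (65% profit-interest units + 35% billable hours): Chaudhri 0.2483; Ibarra 0.1907; Ferraro 0.5610.
Unrounded shares: Chaudhri 17,901.62; Ibarra 13,745.97; Ferraro 40,437.41.
Rounded to nearest $1: Chaudhri $17,902; Ibarra $13,746; Ferraro $40,437. Sum = $72,085.
Rounded total matches; no reconciliation needed.

Chaudhri: $17,902 · Ibarra: $13,746 · Ferraro: $40,437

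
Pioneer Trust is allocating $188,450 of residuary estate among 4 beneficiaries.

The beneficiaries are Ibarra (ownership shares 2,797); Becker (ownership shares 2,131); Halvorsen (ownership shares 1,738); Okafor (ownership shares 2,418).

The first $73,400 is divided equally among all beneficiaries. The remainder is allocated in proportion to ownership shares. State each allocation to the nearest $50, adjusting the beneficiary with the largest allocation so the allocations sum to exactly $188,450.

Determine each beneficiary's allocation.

First tranche $73,400 split equally: $18,350 each.
Remainder $115,050 by ownership shares (total 9,084): Ibarra 35,424.36 → $35,400; Becker 26,989.38 → $27,000; Halvorsen 22,011.99 → $22,000; Okafor 30,624.27 → $30,600.
Rounding difference +$50 on remainder applied to Ibarra.
Totals: Ibarra $18,350 + $35,450 = $53,800; Becker $18,350 + $27,000 = $45,350; Halvorsen $18,350 + $22,000 = $40,350; Okafor $18,350 + $30,600 = $48,950.

Ibarra: $53,800; Becker: $45,350; Halvorsen: $40,350; Okafor: $48,950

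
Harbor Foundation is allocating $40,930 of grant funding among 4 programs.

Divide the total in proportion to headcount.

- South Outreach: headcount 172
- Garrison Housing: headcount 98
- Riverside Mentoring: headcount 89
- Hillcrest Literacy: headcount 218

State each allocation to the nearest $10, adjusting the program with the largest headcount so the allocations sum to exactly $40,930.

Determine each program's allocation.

South Outreach: $12,200 | Garrison Housing: $6,950 | Riverside Mentoring: $6,310 | Hillcrest Literacy: $15,470

Total headcount = 577.
Raw shares: South Outreach 172/577 × $40,930 = 12,200.97; Garrison Housing 98/577 × $40,930 = 6,951.72; Riverside Mentoring 89/577 × $40,930 = 6,313.29; Hillcrest Literacy 218/577 × $40,930 = 15,464.02.
After rounding ($10): South Outreach $12,200; Garrison Housing $6,950; Riverside Mentoring $6,310; Hillcrest Literacy $15,460. Sum = $40,920.
Difference $40,930 − $40,920 = +$10 applied to largest headcount (Hillcrest Literacy): Hillcrest Literacy becomes $15,470.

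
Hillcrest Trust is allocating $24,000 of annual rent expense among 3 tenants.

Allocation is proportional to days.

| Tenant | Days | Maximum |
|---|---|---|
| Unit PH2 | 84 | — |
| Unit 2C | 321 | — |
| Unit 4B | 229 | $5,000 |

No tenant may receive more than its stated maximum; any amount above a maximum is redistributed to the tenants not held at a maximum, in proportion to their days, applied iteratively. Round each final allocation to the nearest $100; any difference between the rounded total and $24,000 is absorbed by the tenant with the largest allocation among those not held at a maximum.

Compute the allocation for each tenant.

Total days = 634.
Pro-rata shares before constraints: Unit PH2 3,179.81; Unit 2C 12,151.42; Unit 4B 8,668.77.
Cap binds for Unit 4B ($5,000); remaining pool $19,000 reallocated over remaining days 405.
Shares after redistribution: Unit PH2 3,940.74 → $3,900; Unit 2C 15,059.26 → $15,100.

Unit PH2: $3,900 · Unit 2C: $15,100 · Unit 4B: $5,000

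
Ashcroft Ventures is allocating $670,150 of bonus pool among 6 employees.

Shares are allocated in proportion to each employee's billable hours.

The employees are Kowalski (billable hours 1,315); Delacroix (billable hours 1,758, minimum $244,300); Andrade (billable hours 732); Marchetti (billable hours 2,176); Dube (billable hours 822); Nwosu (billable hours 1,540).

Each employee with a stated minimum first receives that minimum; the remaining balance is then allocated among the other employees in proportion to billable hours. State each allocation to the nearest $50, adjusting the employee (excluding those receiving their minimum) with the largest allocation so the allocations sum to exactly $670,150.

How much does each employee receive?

Kowalski: $85,050; Delacroix: $244,300; Andrade: $47,350; Marchetti: $140,700; Dube: $53,150; Nwosu: $99,600

Fund the minimums — Delacroix $244,300. Remaining pool $425,850.
Remaining pool split over remaining billable hours 6,585: Kowalski 85,040.66 → $85,050; Andrade 47,338.22 → $47,350; Marchetti 140,721.28 → $140,700; Dube 53,158.50 → $53,150; Nwosu 99,591.34 → $99,600.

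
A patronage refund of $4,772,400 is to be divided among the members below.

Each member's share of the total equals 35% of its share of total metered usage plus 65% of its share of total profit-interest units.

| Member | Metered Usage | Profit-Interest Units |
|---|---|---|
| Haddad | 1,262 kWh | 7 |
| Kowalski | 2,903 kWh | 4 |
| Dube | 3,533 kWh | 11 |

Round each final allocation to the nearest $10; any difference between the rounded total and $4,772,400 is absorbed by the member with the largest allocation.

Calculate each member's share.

Totals — metered usage 7,698, profit-interest units 22.
Blended shares (35% metered usage + 65% profit-interest units): Haddad 0.2642; Kowalski 0.2502; Dube 0.4856.
Unrounded shares: Haddad 1,260,852.43; Kowalski 1,193,914.39; Dube 2,317,633.17.
After rounding ($10): Haddad $1,260,850; Kowalski $1,193,910; Dube $2,317,630. Sum = $4,772,390.
Difference $4,772,400 − $4,772,390 = +$10 applied to largest allocation (Dube): Dube becomes $2,317,640.

Haddad: $1,260,850 · Kowalski: $1,193,910 · Dube: $2,317,640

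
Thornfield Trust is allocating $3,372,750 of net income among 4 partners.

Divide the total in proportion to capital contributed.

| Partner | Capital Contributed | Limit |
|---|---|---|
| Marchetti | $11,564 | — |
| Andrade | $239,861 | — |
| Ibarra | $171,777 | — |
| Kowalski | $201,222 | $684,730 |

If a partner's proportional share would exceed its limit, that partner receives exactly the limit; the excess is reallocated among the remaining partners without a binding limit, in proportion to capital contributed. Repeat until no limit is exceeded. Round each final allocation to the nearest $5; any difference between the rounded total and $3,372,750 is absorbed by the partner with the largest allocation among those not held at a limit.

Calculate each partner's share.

Capital contributed total: 624,424.
Pro-rata shares before constraints: Marchetti 62,461.53; Andrade 1,295,579.91; Ibarra 927,832.49; Kowalski 1,086,876.07.
Cap binds for Kowalski ($684,730); residual $2,688,020 reallocated over remaining capital contributed 423,202.
Remaining shares: Marchetti 73,450.18 → $73,450; Andrade 1,523,506.90 → $1,523,505; Ibarra 1,091,062.92 → $1,091,065.

Marchetti: $73,450 · Andrade: $1,523,505 · Ibarra: $1,091,065 · Kowalski: $684,730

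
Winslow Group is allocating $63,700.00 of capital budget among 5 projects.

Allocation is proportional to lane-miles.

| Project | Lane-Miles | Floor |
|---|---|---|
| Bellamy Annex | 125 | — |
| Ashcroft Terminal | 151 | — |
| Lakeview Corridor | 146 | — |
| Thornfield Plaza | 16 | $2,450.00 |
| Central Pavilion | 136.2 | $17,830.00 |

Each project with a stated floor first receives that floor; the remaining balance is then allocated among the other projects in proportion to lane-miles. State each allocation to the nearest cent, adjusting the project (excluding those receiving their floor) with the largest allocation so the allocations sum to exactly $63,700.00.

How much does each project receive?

Guaranteed amounts: Thornfield Plaza $2,450.00; Central Pavilion $17,830.00. Balance $43,420.00.
Balance split over remaining lane-miles 422: Bellamy Annex 12,861.3744 → $12,861.37; Ashcroft Terminal 15,536.5403 → $15,536.54; Lakeview Corridor 15,022.0853 → $15,022.09.

Bellamy Annex: $12,861.37 | Ashcroft Terminal: $15,536.54 | Lakeview Corridor: $15,022.09 | Thornfield Plaza: $2,450.00 | Central Pavilion: $17,830.00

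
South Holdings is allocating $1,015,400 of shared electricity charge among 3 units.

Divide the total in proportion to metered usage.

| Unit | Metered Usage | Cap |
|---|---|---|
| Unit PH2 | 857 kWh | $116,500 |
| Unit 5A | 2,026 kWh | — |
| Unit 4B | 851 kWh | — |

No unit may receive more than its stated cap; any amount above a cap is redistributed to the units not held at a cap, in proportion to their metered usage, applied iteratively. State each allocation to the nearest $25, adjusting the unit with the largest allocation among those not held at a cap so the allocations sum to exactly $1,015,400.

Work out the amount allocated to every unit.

Total metered usage = 3,734.
Unconstrained shares: Unit PH2 233,047.08; Unit 5A 550,937.44; Unit 4B 231,415.48.
Capped: Unit PH2 ($116,500); remaining pool $898,900 reallocated over remaining metered usage 2,877.
Redistributed shares: Unit 5A 633,010.57 → $633,000; Unit 4B 265,889.43 → $265,900.

Unit PH2: $116,500 · Unit 5A: $633,000 · Unit 4B: $265,900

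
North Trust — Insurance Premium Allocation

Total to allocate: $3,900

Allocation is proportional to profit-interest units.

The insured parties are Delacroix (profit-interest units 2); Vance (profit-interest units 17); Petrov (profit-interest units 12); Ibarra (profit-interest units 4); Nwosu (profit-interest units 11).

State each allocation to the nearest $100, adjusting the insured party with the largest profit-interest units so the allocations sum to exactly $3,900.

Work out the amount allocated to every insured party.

Sum of profit-interest units: 46.
Proportional shares: Delacroix 2/46 × $3,900 = 169.57; Vance 17/46 × $3,900 = 1,441.30; Petrov 12/46 × $3,900 = 1,017.39; Ibarra 4/46 × $3,900 = 339.13; Nwosu 11/46 × $3,900 = 932.61.
Rounded to nearest $100: Delacroix $200; Vance $1,400; Petrov $1,000; Ibarra $300; Nwosu $900. Sum = $3,800.
Difference $3,900 − $3,800 = +$100 applied to largest profit-interest units (Vance): Vance becomes $1,500.

Delacroix: $200; Vance: $1,500; Petrov: $1,000; Ibarra: $300; Nwosu: $900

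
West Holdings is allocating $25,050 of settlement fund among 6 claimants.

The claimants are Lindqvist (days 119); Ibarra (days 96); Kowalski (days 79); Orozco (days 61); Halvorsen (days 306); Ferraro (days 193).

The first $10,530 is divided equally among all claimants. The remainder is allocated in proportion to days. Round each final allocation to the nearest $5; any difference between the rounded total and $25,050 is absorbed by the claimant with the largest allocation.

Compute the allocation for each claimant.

Lindqvist: $3,780 · Ibarra: $3,385 · Kowalski: $3,100 · Orozco: $2,790 · Halvorsen: $6,960 · Ferraro: $5,035

$10,530 shared equally gives $1,755 per claimant.
Remainder $14,520 by days (total 854): Lindqvist 2,023.28 → $2,025; Ibarra 1,632.22 → $1,630; Kowalski 1,343.19 → $1,345; Orozco 1,037.14 → $1,035; Halvorsen 5,202.72 → $5,205; Ferraro 3,281.45 → $3,280.
Totals: Lindqvist $1,755 + $2,025 = $3,780; Ibarra $1,755 + $1,630 = $3,385; Kowalski $1,755 + $1,345 = $3,100; Orozco $1,755 + $1,035 = $2,790; Halvorsen $1,755 + $5,205 = $6,960; Ferraro $1,755 + $3,280 = $5,035.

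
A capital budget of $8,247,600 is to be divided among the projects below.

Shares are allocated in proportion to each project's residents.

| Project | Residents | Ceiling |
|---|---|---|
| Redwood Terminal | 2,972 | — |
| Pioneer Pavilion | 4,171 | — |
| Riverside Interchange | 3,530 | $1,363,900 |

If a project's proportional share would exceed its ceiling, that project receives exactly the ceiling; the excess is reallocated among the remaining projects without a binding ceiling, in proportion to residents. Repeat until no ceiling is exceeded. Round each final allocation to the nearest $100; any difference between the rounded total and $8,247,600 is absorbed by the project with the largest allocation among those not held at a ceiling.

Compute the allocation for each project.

Combined residents = 10,673.
Unconstrained shares: Redwood Terminal 2,296,623.93; Pioneer Pavilion 3,223,155.59; Riverside Interchange 2,727,820.48.
Capped: Riverside Interchange ($1,363,900); residual $6,883,700 reallocated over remaining residents 7,143.
Redistributed shares: Redwood Terminal 2,864,112.61 → $2,864,100; Pioneer Pavilion 4,019,587.39 → $4,019,600.

Redwood Terminal: $2,864,100 · Pioneer Pavilion: $4,019,600 · Riverside Interchange: $1,363,900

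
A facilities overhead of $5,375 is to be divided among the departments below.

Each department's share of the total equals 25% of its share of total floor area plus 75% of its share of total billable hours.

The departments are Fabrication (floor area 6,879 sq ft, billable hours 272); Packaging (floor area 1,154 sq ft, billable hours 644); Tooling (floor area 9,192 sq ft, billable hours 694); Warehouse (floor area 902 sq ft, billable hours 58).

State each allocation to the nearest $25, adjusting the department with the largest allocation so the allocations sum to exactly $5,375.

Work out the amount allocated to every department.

Totals — floor area 18,127, billable hours 1,668.
Composite weights (25% floor area + 75% billable hours): Fabrication 0.2172; Packaging 0.3055; Tooling 0.4388; Warehouse 0.0385.
Unrounded shares: Fabrication 1,167.31; Packaging 1,641.98; Tooling 2,358.67; Warehouse 207.04.
Rounded to nearest $25: Fabrication $1,175; Packaging $1,650; Tooling $2,350; Warehouse $200. Sum = $5,375.
Sum already equals the total — no adjustment.

Fabrication: $1,175; Packaging: $1,650; Tooling: $2,350; Warehouse: $200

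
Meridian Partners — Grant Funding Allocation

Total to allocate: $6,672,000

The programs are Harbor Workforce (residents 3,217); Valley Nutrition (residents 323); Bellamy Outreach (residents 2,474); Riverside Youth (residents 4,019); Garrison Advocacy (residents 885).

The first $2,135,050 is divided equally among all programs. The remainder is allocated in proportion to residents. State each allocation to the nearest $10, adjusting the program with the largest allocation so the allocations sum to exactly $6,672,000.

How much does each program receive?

Harbor Workforce: $1,763,830 · Valley Nutrition: $561,230 · Bellamy Outreach: $1,455,080 · Riverside Youth: $2,097,090 · Garrison Advocacy: $794,770

Equal tier: $2,135,050 ÷ 5 = $427,010 apiece.
Remainder $4,536,950 by residents (total 10,918): Harbor Workforce 1,336,817.01 → $1,336,820; Valley Nutrition 134,221.91 → $134,220; Bellamy Outreach 1,028,065.06 → $1,028,070; Riverside Youth 1,670,086.28 → $1,670,090; Garrison Advocacy 367,759.73 → $367,760.
Rounding difference −$10 on remainder applied to Riverside Youth.
Totals: Harbor Workforce $427,010 + $1,336,820 = $1,763,830; Valley Nutrition $427,010 + $134,220 = $561,230; Bellamy Outreach $427,010 + $1,028,070 = $1,455,080; Riverside Youth $427,010 + $1,670,080 = $2,097,090; Garrison Advocacy $427,010 + $367,760 = $794,770.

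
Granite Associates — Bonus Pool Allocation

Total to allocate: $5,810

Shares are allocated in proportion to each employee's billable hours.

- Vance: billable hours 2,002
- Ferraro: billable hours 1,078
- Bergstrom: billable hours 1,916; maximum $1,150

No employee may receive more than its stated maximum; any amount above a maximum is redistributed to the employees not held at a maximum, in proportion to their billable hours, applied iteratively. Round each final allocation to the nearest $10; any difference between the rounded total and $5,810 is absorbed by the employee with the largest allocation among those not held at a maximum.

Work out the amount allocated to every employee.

Vance: $3,030; Ferraro: $1,630; Bergstrom: $1,150

Sum of billable hours: 4,996.
Pro-rata shares before constraints: Vance 2,328.19; Ferraro 1,253.64; Bergstrom 2,228.17.
Capped: Bergstrom ($1,150); remaining pool $4,660 reallocated over remaining billable hours 3,080.
Shares after redistribution: Vance 3,029.00 → $3,030; Ferraro 1,631.00 → $1,630.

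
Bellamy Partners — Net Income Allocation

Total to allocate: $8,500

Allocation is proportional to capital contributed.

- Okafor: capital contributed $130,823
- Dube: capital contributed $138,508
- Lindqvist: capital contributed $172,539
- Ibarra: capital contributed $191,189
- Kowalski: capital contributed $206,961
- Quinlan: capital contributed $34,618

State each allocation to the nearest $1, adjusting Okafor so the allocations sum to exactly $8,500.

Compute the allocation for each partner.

Combined capital contributed = 874,638.
Unrounded shares: Okafor 130,823/874,638 × $8,500 = 1,271.38; Dube 138,508/874,638 × $8,500 = 1,346.06; Lindqvist 172,539/874,638 × $8,500 = 1,676.79; Ibarra 191,189/874,638 × $8,500 = 1,858.03; Kowalski 206,961/874,638 × $8,500 = 2,011.31; Quinlan 34,618/874,638 × $8,500 = 336.43.
At nearest $1: Okafor $1,271; Dube $1,346; Lindqvist $1,677; Ibarra $1,858; Kowalski $2,011; Quinlan $336. Sum = $8,499.
Difference $8,500 − $8,499 = +$1 applied to Okafor: Okafor becomes $1,272.

Okafor: $1,272 | Dube: $1,346 | Lindqvist: $1,677 | Ibarra: $1,858 | Kowalski: $2,011 | Quinlan: $336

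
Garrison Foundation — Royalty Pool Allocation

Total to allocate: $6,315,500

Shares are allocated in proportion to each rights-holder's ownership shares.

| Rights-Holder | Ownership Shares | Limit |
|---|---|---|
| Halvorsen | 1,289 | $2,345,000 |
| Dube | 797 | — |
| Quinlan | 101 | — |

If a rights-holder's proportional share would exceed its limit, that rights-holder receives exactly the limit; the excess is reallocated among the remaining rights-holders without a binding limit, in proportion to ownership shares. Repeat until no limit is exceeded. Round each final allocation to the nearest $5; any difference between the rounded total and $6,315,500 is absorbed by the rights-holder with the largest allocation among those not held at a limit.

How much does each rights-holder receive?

Halvorsen: $2,345,000 · Dube: $3,523,930 · Quinlan: $446,570

Ownership shares total: 2,187.
Proportional shares (ignoring caps): Halvorsen 3,722,304.30; Dube 2,301,533.38; Quinlan 291,662.32.
Capped: Halvorsen ($2,345,000); remaining pool $3,970,500 reallocated over remaining ownership shares 898.
Shares after redistribution: Dube 3,523,929.29 → $3,523,930; Quinlan 446,570.71 → $446,570.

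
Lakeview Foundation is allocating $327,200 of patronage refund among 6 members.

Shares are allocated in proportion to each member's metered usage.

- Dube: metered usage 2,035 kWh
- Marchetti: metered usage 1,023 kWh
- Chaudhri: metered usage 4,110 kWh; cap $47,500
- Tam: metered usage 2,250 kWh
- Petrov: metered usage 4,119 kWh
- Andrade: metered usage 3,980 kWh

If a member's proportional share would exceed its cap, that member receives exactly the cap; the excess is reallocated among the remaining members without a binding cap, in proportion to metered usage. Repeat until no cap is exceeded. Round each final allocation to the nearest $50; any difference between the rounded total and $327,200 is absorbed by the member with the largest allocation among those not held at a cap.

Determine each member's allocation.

Dube: $42,450 · Marchetti: $21,350 · Chaudhri: $47,500 · Tam: $46,950 · Petrov: $85,900 · Andrade: $83,050

Total metered usage = 17,517.
Pro-rata shares before constraints: Dube 38,011.76; Marchetti 19,108.61; Chaudhri 76,770.68; Tam 42,027.74; Petrov 76,938.79; Andrade 74,342.41.
Held at cap: Chaudhri ($47,500); remaining pool $279,700 reallocated over remaining metered usage 13,407.
Remaining shares: Dube 42,454.65 → $42,450; Marchetti 21,342.07 → $21,350; Tam 46,940.03 → $46,950; Petrov 85,931.55 → $85,950; Andrade 83,031.70 → $83,050.
Rounding difference −$50 applied to Petrov → $85,900.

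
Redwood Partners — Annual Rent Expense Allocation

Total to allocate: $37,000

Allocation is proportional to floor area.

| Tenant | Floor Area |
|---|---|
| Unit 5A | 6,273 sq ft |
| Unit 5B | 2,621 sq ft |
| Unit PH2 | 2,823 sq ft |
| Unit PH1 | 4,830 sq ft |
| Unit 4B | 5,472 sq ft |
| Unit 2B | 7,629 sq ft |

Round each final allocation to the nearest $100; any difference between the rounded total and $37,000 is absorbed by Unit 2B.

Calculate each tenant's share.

Unit 5A: $7,800 · Unit 5B: $3,300 · Unit PH2: $3,500 · Unit PH1: $6,000 · Unit 4B: $6,800 · Unit 2B: $9,600

Combined floor area = 29,648.
Pro-rata amounts: Unit 5A 6,273/29,648 × $37,000 = 7,828.56; Unit 5B 2,621/29,648 × $37,000 = 3,270.95; Unit PH2 2,823/29,648 × $37,000 = 3,523.04; Unit PH1 4,830/29,648 × $37,000 = 6,027.73; Unit 4B 5,472/29,648 × $37,000 = 6,828.93; Unit 2B 7,629/29,648 × $37,000 = 9,520.81.
Rounded to nearest $100: Unit 5A $7,800; Unit 5B $3,300; Unit PH2 $3,500; Unit PH1 $6,000; Unit 4B $6,800; Unit 2B $9,500. Sum = $36,900.
Difference $37,000 − $36,900 = +$100 applied to Unit 2B: Unit 2B becomes $9,600.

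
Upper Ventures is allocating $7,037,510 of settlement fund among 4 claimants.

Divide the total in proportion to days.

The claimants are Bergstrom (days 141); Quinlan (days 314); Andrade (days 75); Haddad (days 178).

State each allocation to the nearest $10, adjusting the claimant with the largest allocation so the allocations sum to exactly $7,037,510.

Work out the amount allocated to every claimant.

Bergstrom: $1,401,540 · Quinlan: $3,121,150 · Andrade: $745,500 · Haddad: $1,769,320

Total days = 708.
Unrounded shares: Bergstrom 141/708 × $7,037,510 = 1,401,538.01; Quinlan 314/708 × $7,037,510 = 3,121,155.56; Andrade 75/708 × $7,037,510 = 745,498.94; Haddad 178/708 × $7,037,510 = 1,769,317.49.
Rounded to nearest $10: Bergstrom $1,401,540; Quinlan $3,121,160; Andrade $745,500; Haddad $1,769,320. Sum = $7,037,520.
Difference $7,037,510 − $7,037,520 = −$10 applied to largest allocation (Quinlan): Quinlan becomes $3,121,150.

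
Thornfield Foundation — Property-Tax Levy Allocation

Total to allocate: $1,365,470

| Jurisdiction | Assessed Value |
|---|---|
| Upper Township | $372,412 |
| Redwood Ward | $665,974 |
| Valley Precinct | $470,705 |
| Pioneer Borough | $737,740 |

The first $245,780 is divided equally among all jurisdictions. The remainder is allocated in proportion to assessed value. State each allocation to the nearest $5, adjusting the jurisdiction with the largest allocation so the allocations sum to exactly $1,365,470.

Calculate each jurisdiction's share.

First tranche $245,780 split equally: $61,445 each.
Remainder $1,119,690 by assessed value (total 2,246,831): Upper Township 185,588.50 → $185,590; Redwood Ward 331,882.74 → $331,885; Valley Precinct 234,572.02 → $234,570; Pioneer Borough 367,646.74 → $367,645.
Totals: Upper Township $61,445 + $185,590 = $247,035; Redwood Ward $61,445 + $331,885 = $393,330; Valley Precinct $61,445 + $234,570 = $296,015; Pioneer Borough $61,445 + $367,645 = $429,090.

Upper Township: $247,035; Redwood Ward: $393,330; Valley Precinct: $296,015; Pioneer Borough: $429,090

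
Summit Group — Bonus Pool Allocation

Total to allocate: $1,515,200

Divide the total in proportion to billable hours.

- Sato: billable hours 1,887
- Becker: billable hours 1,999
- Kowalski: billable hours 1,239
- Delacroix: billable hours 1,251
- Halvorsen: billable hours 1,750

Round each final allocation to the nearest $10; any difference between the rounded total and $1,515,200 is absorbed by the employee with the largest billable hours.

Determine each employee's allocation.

Combined billable hours = 8,126.
Pro-rata amounts: Sato 1,887/8,126 × $1,515,200 = 351,856.07; Becker 1,999/8,126 × $1,515,200 = 372,739.95; Kowalski 1,239/8,126 × $1,515,200 = 231,027.91; Delacroix 1,251/8,126 × $1,515,200 = 233,265.47; Halvorsen 1,750/8,126 × $1,515,200 = 326,310.61.
Rounded to nearest $10: Sato $351,860; Becker $372,740; Kowalski $231,030; Delacroix $233,270; Halvorsen $326,310. Sum = $1,515,210.
Difference $1,515,200 − $1,515,210 = −$10 applied to largest billable hours (Becker): Becker becomes $372,730.

Sato: $351,860 · Becker: $372,730 · Kowalski: $231,030 · Delacroix: $233,270 · Halvorsen: $326,310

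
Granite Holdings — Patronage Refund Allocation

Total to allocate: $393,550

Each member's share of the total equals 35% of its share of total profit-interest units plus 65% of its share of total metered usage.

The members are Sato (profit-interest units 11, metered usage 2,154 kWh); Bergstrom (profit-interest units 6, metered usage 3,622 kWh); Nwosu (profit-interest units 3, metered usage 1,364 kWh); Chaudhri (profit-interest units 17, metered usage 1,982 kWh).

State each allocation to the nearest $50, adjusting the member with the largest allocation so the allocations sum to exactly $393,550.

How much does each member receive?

Profit-interest units total 37; metered usage total 9,122.
Blended shares (35% profit-interest units + 65% metered usage): Sato 0.2575; Bergstrom 0.3148; Nwosu 0.1256; Chaudhri 0.3020.
Proportional shares: Sato 101,354.92; Bergstrom 123,908.07; Nwosu 49,418.85; Chaudhri 118,868.16.
After rounding ($50): Sato $101,350; Bergstrom $123,900; Nwosu $49,400; Chaudhri $118,850. Sum = $393,500.
Difference $393,550 − $393,500 = +$50 applied to largest allocation (Bergstrom): Bergstrom becomes $123,950.

Sato: $101,350 | Bergstrom: $123,950 | Nwosu: $49,400 | Chaudhri: $118,850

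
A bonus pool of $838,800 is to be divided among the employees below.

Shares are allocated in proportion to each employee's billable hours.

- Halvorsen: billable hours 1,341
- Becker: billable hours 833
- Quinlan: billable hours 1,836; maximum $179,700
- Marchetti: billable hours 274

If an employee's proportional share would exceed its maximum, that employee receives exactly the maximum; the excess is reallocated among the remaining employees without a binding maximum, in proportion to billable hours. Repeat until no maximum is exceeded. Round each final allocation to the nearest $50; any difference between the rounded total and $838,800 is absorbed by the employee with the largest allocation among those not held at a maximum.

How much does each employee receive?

Sum of billable hours: 4,284.
Proportional shares (ignoring caps): Halvorsen 262,565.55; Becker 163,100.00; Quinlan 359,485.71; Marchetti 53,648.74.
Capped: Quinlan ($179,700); balance $659,100 reallocated over remaining billable hours 2,448.
Remaining shares: Halvorsen 361,051.10 → $361,050; Becker 224,277.08 → $224,300; Marchetti 73,771.81 → $73,750.

Halvorsen: $361,050 · Becker: $224,300 · Quinlan: $179,700 · Marchetti: $73,750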